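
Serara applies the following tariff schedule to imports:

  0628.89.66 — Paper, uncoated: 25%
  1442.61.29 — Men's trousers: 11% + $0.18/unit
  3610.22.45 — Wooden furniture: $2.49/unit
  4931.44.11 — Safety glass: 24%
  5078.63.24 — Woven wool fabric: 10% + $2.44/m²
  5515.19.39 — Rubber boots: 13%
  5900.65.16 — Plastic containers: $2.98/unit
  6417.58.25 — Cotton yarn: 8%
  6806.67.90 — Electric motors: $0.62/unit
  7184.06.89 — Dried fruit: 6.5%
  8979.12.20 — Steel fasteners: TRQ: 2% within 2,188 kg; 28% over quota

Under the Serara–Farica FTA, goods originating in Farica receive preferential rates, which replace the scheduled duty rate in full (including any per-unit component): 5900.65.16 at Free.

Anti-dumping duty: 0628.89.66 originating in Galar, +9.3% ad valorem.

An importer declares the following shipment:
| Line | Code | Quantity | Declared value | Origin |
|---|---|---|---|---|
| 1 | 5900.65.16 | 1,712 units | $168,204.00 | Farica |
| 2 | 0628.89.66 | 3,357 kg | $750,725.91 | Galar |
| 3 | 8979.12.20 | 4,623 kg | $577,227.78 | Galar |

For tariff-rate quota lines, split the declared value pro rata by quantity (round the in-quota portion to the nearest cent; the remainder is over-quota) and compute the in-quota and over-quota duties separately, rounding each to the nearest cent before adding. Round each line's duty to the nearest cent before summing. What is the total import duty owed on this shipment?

$348,092.41

Line 1 (5900.65.16, Farica, 1,712 units, $168,204.00):
Base rate for 5900.65.16 is $2.98/unit.
Origin Farica qualifies under the Serara–Farica agreement and 5900.65.16 is covered: preferential rate Free applies instead.
Duty = $168,204.00 × 0% = $0.00.
Line 2 (0628.89.66, Galar, 3,357 kg, $750,725.91):
Base rate for 0628.89.66 is 25%.
Additional duty on 0628.89.66 from Galar: +9.3%. Applied ad valorem rate: 25% + 9.3% = 34.3%.
Duty = $750,725.91 × 34.3% = $257,498.99.
Line 3 (8979.12.20, Galar, 4,623 kg, $577,227.78):
Code 8979.12.20 is under a tariff-rate quota (threshold 2,188 kg). In-quota: 2,188 kg at 2%; over-quota: 2,435 kg at 28%.
Pro-rata value split: in-quota = $577,227.78 × 2,188/4,623 = $273,193.68; over-quota = $577,227.78 − $273,193.68 = $304,034.10.
In-quota duty = $273,193.68 × 2% = $5,463.87. Over-quota duty = $304,034.10 × 28% = $85,129.55.
Line duty = $5,463.87 + $85,129.55 = $90,593.42.
Total = $0.00 + $257,498.99 + $90,593.42 = $348,092.41.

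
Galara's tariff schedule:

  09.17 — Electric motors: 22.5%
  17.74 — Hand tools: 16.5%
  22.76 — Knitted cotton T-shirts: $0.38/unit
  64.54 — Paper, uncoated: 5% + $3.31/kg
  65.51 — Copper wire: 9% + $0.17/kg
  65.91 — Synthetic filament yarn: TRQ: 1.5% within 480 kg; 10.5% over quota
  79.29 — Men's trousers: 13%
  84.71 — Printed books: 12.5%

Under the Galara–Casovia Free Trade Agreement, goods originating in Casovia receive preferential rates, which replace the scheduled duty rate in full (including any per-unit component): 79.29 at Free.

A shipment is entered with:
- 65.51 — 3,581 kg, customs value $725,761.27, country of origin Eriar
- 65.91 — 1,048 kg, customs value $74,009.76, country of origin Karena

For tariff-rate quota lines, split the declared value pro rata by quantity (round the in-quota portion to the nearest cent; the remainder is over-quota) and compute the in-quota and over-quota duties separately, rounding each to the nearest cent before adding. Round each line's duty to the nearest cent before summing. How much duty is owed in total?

Line 1 (65.51, Eriar, 3,581 kg, $725,761.27):
Base rate for 65.51 is 9% + $0.17/kg.
Duty = $725,761.27 × 9% + 3,581 × $0.17 = $65,927.28.
Line 2 (65.91, Karena, 1,048 kg, $74,009.76):
Code 65.91 is under a tariff-rate quota (threshold 480 kg). In-quota: 480 kg at 1.5%; over-quota: 568 kg at 10.5%.
Pro-rata value split: in-quota = $74,009.76 × 480/1,048 = $33,897.60; over-quota = $74,009.76 − $33,897.60 = $40,112.16.
In-quota duty = $33,897.60 × 1.5% = $508.46. Over-quota duty = $40,112.16 × 10.5% = $4,211.78.
Line duty = $508.46 + $4,211.78 = $4,720.24.
Total = $65,927.28 + $4,720.24 = $70,647.52.

$70,647.52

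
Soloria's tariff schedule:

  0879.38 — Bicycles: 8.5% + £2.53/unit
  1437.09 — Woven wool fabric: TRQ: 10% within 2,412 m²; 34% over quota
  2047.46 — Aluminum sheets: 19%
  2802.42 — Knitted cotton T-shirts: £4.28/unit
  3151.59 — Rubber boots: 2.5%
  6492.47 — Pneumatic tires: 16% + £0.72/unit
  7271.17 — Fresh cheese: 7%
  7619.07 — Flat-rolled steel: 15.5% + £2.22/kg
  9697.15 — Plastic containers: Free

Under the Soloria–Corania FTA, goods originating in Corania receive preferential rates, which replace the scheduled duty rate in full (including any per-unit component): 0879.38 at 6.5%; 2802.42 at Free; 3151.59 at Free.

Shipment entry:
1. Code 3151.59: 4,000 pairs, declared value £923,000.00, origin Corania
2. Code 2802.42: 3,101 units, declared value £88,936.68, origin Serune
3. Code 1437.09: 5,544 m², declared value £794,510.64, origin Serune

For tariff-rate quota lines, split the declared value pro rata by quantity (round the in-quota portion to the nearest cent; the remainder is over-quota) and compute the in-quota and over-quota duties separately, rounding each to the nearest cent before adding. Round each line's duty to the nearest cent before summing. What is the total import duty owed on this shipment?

Line 1 (3151.59, Corania, 4,000 pairs, £923,000.00):
Base rate for 3151.59 is 2.5%.
Origin Corania qualifies under the Soloria–Corania agreement and 3151.59 is covered: preferential rate Free applies instead.
Duty = £923,000.00 × 0% = £0.00.
Line 2 (2802.42, Serune, 3,101 units, £88,936.68):
Base rate for 2802.42 is £4.28/unit.
2802.42 has an FTA preferential rate, but origin Serune is not Corania; base rate stands.
Duty = 3,101 × £4.28 = £13,272.28.
Line 3 (1437.09, Serune, 5,544 m², £794,510.64):
Code 1437.09 is under a tariff-rate quota (threshold 2,412 m²). In-quota: 2,412 m² at 10%; over-quota: 3,132 m² at 34%.
Pro-rata value split: in-quota = £794,510.64 × 2,412/5,544 = £345,663.72; over-quota = £794,510.64 − £345,663.72 = £448,846.92.
In-quota duty = £345,663.72 × 10% = £34,566.37. Over-quota duty = £448,846.92 × 34% = £152,607.95.
Line duty = £34,566.37 + £152,607.95 = £187,174.32.
Total = £0.00 + £13,272.28 + £187,174.32 = £200,446.60.

£200,446.60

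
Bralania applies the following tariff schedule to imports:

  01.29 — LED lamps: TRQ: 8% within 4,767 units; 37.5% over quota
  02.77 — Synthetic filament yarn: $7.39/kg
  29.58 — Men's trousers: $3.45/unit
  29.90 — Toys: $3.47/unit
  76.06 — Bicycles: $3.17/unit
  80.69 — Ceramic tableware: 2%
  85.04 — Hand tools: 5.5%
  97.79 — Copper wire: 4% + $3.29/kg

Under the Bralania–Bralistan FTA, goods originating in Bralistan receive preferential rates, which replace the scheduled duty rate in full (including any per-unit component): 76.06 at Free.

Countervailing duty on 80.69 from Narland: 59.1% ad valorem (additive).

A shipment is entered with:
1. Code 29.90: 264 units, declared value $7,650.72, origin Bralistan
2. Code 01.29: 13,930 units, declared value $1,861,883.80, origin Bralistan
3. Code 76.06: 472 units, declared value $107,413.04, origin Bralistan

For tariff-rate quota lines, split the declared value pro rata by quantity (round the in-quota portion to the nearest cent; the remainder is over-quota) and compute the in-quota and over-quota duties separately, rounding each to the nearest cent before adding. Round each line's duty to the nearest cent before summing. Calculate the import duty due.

$511,161.13

Line 1 (29.90, Bralistan, 264 units, $7,650.72):
Base rate for 29.90 is $3.47/unit.
Origin Bralistan is the FTA partner but 29.90 is not on the preference list; base rate stands.
Duty = 264 × $3.47 = $916.08.
Line 2 (01.29, Bralistan, 13,930 units, $1,861,883.80):
Code 01.29 is under a tariff-rate quota (threshold 4,767 units). In-quota: 4,767 units at 8%; over-quota: 9,163 units at 37.5%.
Pro-rata value split: in-quota = $1,861,883.80 × 4,767/13,930 = $637,157.22; over-quota = $1,861,883.80 − $637,157.22 = $1,224,726.58.
In-quota duty = $637,157.22 × 8% = $50,972.58. Over-quota duty = $1,224,726.58 × 37.5% = $459,272.47.
Line duty = $50,972.58 + $459,272.47 = $510,245.05.
Line 3 (76.06, Bralistan, 472 units, $107,413.04):
Base rate for 76.06 is $3.17/unit.
Origin Bralistan qualifies under the Bralania–Bralistan agreement and 76.06 is covered: preferential rate Free applies instead.
Duty = $107,413.04 × 0% = $0.00.
Total = $916.08 + $510,245.05 + $0.00 = $511,161.13.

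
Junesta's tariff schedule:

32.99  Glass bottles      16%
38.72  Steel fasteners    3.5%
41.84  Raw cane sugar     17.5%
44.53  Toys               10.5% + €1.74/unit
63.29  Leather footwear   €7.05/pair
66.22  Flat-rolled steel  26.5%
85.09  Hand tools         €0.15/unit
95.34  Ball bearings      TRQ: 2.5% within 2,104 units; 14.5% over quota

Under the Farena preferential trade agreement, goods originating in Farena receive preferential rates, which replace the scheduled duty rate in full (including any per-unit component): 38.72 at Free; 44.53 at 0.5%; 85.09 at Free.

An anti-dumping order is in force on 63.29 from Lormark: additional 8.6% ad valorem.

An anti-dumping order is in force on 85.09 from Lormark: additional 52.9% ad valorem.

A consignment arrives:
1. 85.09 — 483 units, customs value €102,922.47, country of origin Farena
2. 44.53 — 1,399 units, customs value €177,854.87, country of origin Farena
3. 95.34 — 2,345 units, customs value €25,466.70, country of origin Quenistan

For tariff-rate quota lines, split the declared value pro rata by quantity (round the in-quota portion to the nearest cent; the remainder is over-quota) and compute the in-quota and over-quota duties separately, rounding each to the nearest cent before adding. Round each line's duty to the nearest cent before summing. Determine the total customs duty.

Line 1 (85.09, Farena, 483 units, €102,922.47):
Base rate for 85.09 is €0.15/unit.
Origin Farena qualifies under the Junesta–Farena agreement and 85.09 is covered: preferential rate Free applies instead.
The additional-duty order on 85.09 targets Lormark, not Farena; it does not apply.
Duty = €102,922.47 × 0% = €0.00.
Line 2 (44.53, Farena, 1,399 units, €177,854.87):
Base rate for 44.53 is 10.5% + €1.74/unit.
Origin Farena qualifies under the Junesta–Farena agreement and 44.53 is covered: preferential rate 0.5% applies instead.
Duty = €177,854.87 × 0.5% = €889.27.
Line 3 (95.34, Quenistan, 2,345 units, €25,466.70):
Code 95.34 is under a tariff-rate quota (threshold 2,104 units). In-quota: 2,104 units at 2.5%; over-quota: 241 units at 14.5%.
Pro-rata value split: in-quota = €25,466.70 × 2,104/2,345 = €22,849.44; over-quota = €25,466.70 − €22,849.44 = €2,617.26.
In-quota duty = €22,849.44 × 2.5% = €571.24. Over-quota duty = €2,617.26 × 14.5% = €379.50.
Line duty = €571.24 + €379.50 = €950.74.
Total = €0.00 + €889.27 + €950.74 = €1,840.01.

€1,840.01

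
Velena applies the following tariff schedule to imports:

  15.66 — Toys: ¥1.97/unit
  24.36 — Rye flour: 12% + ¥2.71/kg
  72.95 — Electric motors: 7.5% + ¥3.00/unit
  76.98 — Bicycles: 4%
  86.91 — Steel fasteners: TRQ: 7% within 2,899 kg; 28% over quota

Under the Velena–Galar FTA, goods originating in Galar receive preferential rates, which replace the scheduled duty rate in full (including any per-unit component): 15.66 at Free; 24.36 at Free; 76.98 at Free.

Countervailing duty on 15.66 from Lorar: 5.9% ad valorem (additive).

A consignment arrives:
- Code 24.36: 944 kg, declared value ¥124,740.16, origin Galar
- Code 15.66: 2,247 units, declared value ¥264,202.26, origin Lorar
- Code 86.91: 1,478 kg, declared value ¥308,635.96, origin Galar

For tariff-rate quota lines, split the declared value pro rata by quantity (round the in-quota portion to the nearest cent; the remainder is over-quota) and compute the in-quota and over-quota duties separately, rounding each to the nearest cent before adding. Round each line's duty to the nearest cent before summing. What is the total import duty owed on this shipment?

Line 1 (24.36, Galar, 944 kg, ¥124,740.16):
Base rate for 24.36 is 12% + ¥2.71/kg.
Origin Galar qualifies under the Velena–Galar agreement and 24.36 is covered: preferential rate Free applies instead.
Duty = ¥124,740.16 × 0% = ¥0.00.
Line 2 (15.66, Lorar, 2,247 units, ¥264,202.26):
Base rate for 15.66 is ¥1.97/unit.
15.66 has an FTA preferential rate, but origin Lorar is not Galar; base rate stands.
Additional duty on 15.66 from Lorar: +5.9% ad valorem. Applied ad valorem rate = 5.9%.
Duty = ¥264,202.26 × 5.9% + 2,247 × ¥1.97 = ¥20,014.52.
Line 3 (86.91, Galar, 1,478 kg, ¥308,635.96):
Code 86.91 is under a tariff-rate quota (threshold 2,899 kg). Quantity 1,478 kg is within the quota, so the in-quota rate 7% applies to the full value.
Duty = ¥308,635.96 × 7% = ¥21,604.52.
Total = ¥0.00 + ¥20,014.52 + ¥21,604.52 = ¥41,619.04.

¥41,619.04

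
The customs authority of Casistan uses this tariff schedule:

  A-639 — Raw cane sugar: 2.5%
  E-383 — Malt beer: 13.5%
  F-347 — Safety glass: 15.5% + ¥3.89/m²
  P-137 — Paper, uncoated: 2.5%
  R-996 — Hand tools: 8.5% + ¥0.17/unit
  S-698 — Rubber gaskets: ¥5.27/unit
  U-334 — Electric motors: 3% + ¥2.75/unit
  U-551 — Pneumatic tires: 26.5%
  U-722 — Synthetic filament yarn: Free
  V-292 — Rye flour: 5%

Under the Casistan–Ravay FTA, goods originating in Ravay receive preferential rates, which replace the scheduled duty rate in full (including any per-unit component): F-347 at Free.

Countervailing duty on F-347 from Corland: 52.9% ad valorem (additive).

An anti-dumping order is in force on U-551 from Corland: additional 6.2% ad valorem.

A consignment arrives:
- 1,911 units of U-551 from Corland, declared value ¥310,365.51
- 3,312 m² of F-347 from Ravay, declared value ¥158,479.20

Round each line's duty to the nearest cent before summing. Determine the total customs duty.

Line 1 (U-551, Corland, 1,911 units, ¥310,365.51):
Base rate for U-551 is 26.5%.
Additional duty on U-551 from Corland: +6.2%. Applied ad valorem rate: 26.5% + 6.2% = 32.7%.
Duty = ¥310,365.51 × 32.7% = ¥101,489.52.
Line 2 (F-347, Ravay, 3,312 m², ¥158,479.20):
Base rate for F-347 is 15.5% + ¥3.89/m².
Origin Ravay qualifies under the Casistan–Ravay agreement and F-347 is covered: preferential rate Free applies instead.
The additional-duty order on F-347 targets Corland, not Ravay; it does not apply.
Duty = ¥158,479.20 × 0% = ¥0.00.
Total = ¥101,489.52 + ¥0.00 = ¥101,489.52.

¥101,489.52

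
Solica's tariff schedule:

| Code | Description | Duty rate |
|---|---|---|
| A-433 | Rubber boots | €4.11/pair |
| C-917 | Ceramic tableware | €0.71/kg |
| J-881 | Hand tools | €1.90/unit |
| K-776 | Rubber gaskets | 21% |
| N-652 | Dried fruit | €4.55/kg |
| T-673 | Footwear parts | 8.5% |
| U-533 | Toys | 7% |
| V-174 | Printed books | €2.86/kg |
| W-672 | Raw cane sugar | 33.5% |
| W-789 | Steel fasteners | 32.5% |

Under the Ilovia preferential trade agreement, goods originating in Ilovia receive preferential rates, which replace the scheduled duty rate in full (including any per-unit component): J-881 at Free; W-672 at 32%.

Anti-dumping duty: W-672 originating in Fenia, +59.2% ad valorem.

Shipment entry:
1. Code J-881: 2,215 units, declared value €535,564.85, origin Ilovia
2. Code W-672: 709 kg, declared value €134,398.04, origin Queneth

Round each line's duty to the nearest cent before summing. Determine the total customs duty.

€45,023.34

Line 1 (J-881, Ilovia, 2,215 units, €535,564.85):
Base rate for J-881 is €1.90/unit.
Origin Ilovia qualifies under the Solica–Ilovia agreement and J-881 is covered: preferential rate Free applies instead.
Duty = €535,564.85 × 0% = €0.00.
Line 2 (W-672, Queneth, 709 kg, €134,398.04):
Base rate for W-672 is 33.5%.
W-672 has an FTA preferential rate, but origin Queneth is not Ilovia; base rate stands.
The additional-duty order on W-672 targets Fenia, not Queneth; it does not apply.
Duty = €134,398.04 × 33.5% = €45,023.34.
Total = €0.00 + €45,023.34 = €45,023.34.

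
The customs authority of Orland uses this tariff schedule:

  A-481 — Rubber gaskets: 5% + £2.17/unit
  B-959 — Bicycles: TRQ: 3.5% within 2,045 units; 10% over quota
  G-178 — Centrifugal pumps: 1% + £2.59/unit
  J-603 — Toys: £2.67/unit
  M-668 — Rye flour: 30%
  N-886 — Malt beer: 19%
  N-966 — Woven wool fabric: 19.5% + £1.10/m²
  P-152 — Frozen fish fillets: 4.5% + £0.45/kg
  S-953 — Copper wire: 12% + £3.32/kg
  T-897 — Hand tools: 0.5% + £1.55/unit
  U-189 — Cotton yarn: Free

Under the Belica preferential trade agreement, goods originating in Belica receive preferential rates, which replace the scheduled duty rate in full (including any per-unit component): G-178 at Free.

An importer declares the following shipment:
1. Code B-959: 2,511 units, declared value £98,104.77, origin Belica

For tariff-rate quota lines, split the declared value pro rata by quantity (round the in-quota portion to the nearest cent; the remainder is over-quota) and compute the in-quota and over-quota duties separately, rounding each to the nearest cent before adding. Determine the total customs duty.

Line 1 (B-959, Belica, 2,511 units, £98,104.77):
Code B-959 is under a tariff-rate quota (threshold 2,045 units). In-quota: 2,045 units at 3.5%; over-quota: 466 units at 10%.
Pro-rata value split: in-quota = £98,104.77 × 2,045/2,511 = £79,898.15; over-quota = £98,104.77 − £79,898.15 = £18,206.62.
In-quota duty = £79,898.15 × 3.5% = £2,796.44. Over-quota duty = £18,206.62 × 10% = £1,820.66.
Line duty = £2,796.44 + £1,820.66 = £4,617.10.

£4,617.10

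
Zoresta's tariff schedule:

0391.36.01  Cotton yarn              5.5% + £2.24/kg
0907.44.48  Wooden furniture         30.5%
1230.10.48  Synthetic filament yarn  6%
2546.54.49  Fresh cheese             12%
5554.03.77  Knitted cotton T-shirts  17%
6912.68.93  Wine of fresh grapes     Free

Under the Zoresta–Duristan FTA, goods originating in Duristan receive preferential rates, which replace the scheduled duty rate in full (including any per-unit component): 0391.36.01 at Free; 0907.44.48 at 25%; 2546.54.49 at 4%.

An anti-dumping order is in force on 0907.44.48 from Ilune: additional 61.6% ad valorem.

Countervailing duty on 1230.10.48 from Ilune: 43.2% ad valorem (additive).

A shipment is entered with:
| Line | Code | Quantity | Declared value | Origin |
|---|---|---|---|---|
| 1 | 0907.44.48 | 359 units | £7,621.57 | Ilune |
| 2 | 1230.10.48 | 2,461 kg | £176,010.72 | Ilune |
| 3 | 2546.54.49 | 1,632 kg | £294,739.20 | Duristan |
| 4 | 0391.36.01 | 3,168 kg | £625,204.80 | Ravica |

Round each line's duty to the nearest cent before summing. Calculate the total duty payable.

£146,888.89

Line 1 (0907.44.48, Ilune, 359 units, £7,621.57):
Base rate for 0907.44.48 is 30.5%.
0907.44.48 has an FTA preferential rate, but origin Ilune is not Duristan; base rate stands.
Additional duty on 0907.44.48 from Ilune: +61.6%. Applied ad valorem rate: 30.5% + 61.6% = 92.1%.
Duty = £7,621.57 × 92.1% = £7,019.47.
Line 2 (1230.10.48, Ilune, 2,461 kg, £176,010.72):
Base rate for 1230.10.48 is 6%.
Additional duty on 1230.10.48 from Ilune: +43.2%. Applied ad valorem rate: 6% + 43.2% = 49.2%.
Duty = £176,010.72 × 49.2% = £86,597.27.
Line 3 (2546.54.49, Duristan, 1,632 kg, £294,739.20):
Base rate for 2546.54.49 is 12%.
Origin Duristan qualifies under the Zoresta–Duristan agreement and 2546.54.49 is covered: preferential rate 4% applies instead.
Duty = £294,739.20 × 4% = £11,789.57.
Line 4 (0391.36.01, Ravica, 3,168 kg, £625,204.80):
Base rate for 0391.36.01 is 5.5% + £2.24/kg.
0391.36.01 has an FTA preferential rate, but origin Ravica is not Duristan; base rate stands.
Duty = £625,204.80 × 5.5% + 3,168 × £2.24 = £41,482.58.
Total = £7,019.47 + £86,597.27 + £11,789.57 + £41,482.58 = £146,888.89.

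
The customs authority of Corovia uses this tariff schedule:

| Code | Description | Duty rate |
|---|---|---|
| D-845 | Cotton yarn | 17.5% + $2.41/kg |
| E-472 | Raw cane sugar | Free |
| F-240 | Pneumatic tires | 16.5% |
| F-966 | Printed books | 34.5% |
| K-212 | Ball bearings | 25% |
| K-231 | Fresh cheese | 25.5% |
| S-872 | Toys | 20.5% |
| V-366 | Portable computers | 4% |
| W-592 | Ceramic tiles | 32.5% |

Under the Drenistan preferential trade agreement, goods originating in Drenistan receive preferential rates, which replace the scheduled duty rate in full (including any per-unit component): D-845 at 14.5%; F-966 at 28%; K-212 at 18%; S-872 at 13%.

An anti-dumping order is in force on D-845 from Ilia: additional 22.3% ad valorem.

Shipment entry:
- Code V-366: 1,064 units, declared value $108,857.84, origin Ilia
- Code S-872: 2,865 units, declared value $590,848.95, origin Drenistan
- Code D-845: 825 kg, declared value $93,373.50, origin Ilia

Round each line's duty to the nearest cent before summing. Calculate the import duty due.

$120,315.57

Line 1 (V-366, Ilia, 1,064 units, $108,857.84):
Base rate for V-366 is 4%.
Duty = $108,857.84 × 4% = $4,354.31.
Line 2 (S-872, Drenistan, 2,865 units, $590,848.95):
Base rate for S-872 is 20.5%.
Origin Drenistan qualifies under the Corovia–Drenistan agreement and S-872 is covered: preferential rate 13% applies instead.
Duty = $590,848.95 × 13% = $76,810.36.
Line 3 (D-845, Ilia, 825 kg, $93,373.50):
Base rate for D-845 is 17.5% + $2.41/kg.
D-845 has an FTA preferential rate, but origin Ilia is not Drenistan; base rate stands.
Additional duty on D-845 from Ilia: +22.3%. Applied ad valorem rate: 17.5% + 22.3% = 39.8%.
Duty = $93,373.50 × 39.8% + 825 × $2.41 = $39,150.90.
Total = $4,354.31 + $76,810.36 + $39,150.90 = $120,315.57.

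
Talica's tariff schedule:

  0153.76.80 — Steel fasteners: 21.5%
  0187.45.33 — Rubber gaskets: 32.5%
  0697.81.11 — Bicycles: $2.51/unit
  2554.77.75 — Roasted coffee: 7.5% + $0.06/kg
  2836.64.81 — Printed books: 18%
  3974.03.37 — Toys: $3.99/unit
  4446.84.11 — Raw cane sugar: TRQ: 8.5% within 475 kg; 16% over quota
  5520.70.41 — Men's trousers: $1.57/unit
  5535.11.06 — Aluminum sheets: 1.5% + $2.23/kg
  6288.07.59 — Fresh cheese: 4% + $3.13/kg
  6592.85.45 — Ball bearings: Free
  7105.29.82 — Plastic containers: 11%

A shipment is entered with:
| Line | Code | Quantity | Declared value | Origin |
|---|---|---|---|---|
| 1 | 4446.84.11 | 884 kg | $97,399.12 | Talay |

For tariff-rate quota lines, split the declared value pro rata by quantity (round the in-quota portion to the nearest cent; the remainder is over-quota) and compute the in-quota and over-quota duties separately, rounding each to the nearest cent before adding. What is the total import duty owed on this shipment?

$11,658.70

Line 1 (4446.84.11, Talay, 884 kg, $97,399.12):
Code 4446.84.11 is under a tariff-rate quota (threshold 475 kg). In-quota: 475 kg at 8.5%; over-quota: 409 kg at 16%.
Pro-rata value split: in-quota = $97,399.12 × 475/884 = $52,335.50; over-quota = $97,399.12 − $52,335.50 = $45,063.62.
In-quota duty = $52,335.50 × 8.5% = $4,448.52. Over-quota duty = $45,063.62 × 16% = $7,210.18.
Line duty = $4,448.52 + $7,210.18 = $11,658.70.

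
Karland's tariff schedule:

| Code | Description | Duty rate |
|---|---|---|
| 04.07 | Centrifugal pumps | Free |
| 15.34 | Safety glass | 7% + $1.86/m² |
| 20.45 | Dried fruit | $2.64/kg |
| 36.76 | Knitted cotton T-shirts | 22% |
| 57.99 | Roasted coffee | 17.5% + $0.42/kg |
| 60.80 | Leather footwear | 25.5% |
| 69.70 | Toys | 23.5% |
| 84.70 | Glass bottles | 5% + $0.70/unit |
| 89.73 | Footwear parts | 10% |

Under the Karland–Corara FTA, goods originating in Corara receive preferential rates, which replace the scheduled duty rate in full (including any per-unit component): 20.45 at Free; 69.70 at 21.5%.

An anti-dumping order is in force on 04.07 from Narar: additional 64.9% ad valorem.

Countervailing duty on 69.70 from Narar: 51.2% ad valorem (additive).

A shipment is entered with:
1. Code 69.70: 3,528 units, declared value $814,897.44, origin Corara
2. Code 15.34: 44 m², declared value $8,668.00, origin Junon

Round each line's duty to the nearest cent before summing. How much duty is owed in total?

Line 1 (69.70, Corara, 3,528 units, $814,897.44):
Base rate for 69.70 is 23.5%.
Origin Corara qualifies under the Karland–Corara agreement and 69.70 is covered: preferential rate 21.5% applies instead.
The additional-duty order on 69.70 targets Narar, not Corara; it does not apply.
Duty = $814,897.44 × 21.5% = $175,202.95.
Line 2 (15.34, Junon, 44 m², $8,668.00):
Base rate for 15.34 is 7% + $1.86/m².
Duty = $8,668.00 × 7% + 44 × $1.86 = $688.60.
Total = $175,202.95 + $688.60 = $175,891.55.

$175,891.55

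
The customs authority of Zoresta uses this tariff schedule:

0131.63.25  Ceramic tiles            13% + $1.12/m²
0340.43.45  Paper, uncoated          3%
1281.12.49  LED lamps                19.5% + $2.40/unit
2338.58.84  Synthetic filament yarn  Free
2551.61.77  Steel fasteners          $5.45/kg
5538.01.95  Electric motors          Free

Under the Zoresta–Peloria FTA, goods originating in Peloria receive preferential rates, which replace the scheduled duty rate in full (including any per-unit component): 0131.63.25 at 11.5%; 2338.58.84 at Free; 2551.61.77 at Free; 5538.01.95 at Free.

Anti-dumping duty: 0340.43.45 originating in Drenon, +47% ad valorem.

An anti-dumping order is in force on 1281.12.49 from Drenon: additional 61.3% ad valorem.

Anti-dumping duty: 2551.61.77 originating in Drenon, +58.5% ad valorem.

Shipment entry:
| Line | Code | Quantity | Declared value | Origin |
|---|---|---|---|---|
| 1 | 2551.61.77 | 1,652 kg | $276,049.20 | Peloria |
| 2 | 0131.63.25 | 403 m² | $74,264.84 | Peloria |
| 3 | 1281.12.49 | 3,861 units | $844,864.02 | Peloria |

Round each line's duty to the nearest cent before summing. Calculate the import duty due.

$182,555.34

Line 1 (2551.61.77, Peloria, 1,652 kg, $276,049.20):
Base rate for 2551.61.77 is $5.45/kg.
Origin Peloria qualifies under the Zoresta–Peloria agreement and 2551.61.77 is covered: preferential rate Free applies instead.
The additional-duty order on 2551.61.77 targets Drenon, not Peloria; it does not apply.
Duty = $276,049.20 × 0% = $0.00.
Line 2 (0131.63.25, Peloria, 403 m², $74,264.84):
Base rate for 0131.63.25 is 13% + $1.12/m².
Origin Peloria qualifies under the Zoresta–Peloria agreement and 0131.63.25 is covered: preferential rate 11.5% applies instead.
Duty = $74,264.84 × 11.5% = $8,540.46.
Line 3 (1281.12.49, Peloria, 3,861 units, $844,864.02):
Base rate for 1281.12.49 is 19.5% + $2.40/unit.
Origin Peloria is the FTA partner but 1281.12.49 is not on the preference list; base rate stands.
The additional-duty order on 1281.12.49 targets Drenon, not Peloria; it does not apply.
Duty = $844,864.02 × 19.5% + 3,861 × $2.40 = $174,014.88.
Total = $0.00 + $8,540.46 + $174,014.88 = $182,555.34.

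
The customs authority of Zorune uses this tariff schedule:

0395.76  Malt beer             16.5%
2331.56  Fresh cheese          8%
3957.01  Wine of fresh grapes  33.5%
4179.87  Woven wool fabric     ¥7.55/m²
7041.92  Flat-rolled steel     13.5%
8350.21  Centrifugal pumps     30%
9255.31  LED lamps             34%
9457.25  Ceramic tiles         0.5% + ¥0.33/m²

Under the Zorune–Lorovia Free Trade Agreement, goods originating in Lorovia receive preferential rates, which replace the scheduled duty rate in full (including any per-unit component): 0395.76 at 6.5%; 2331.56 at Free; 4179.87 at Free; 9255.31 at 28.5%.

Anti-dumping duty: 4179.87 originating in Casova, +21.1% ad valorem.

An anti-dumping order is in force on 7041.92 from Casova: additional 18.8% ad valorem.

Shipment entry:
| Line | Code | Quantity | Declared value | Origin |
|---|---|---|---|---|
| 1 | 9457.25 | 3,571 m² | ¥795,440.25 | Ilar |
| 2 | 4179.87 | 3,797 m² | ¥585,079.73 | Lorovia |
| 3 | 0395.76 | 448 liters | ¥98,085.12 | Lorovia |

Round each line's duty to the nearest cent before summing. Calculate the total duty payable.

¥11,531.16

Line 1 (9457.25, Ilar, 3,571 m², ¥795,440.25):
Base rate for 9457.25 is 0.5% + ¥0.33/m².
Duty = ¥795,440.25 × 0.5% + 3,571 × ¥0.33 = ¥5,155.63.
Line 2 (4179.87, Lorovia, 3,797 m², ¥585,079.73):
Base rate for 4179.87 is ¥7.55/m².
Origin Lorovia qualifies under the Zorune–Lorovia agreement and 4179.87 is covered: preferential rate Free applies instead.
The additional-duty order on 4179.87 targets Casova, not Lorovia; it does not apply.
Duty = ¥585,079.73 × 0% = ¥0.00.
Line 3 (0395.76, Lorovia, 448 liters, ¥98,085.12):
Base rate for 0395.76 is 16.5%.
Origin Lorovia qualifies under the Zorune–Lorovia agreement and 0395.76 is covered: preferential rate 6.5% applies instead.
Duty = ¥98,085.12 × 6.5% = ¥6,375.53.
Total = ¥5,155.63 + ¥0.00 + ¥6,375.53 = ¥11,531.16.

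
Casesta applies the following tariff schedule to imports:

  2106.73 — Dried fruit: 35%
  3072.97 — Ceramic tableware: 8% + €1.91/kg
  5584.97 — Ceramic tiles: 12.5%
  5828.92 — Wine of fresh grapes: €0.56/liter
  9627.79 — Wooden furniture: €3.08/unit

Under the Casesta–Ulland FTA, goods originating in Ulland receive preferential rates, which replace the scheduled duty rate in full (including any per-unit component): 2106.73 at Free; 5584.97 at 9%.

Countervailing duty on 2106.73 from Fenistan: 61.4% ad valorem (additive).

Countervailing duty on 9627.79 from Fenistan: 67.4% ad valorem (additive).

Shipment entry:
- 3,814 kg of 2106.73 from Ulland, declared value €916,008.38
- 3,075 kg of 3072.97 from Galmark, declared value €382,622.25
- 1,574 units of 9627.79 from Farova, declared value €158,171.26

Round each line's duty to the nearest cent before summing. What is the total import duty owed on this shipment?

Line 1 (2106.73, Ulland, 3,814 kg, €916,008.38):
Base rate for 2106.73 is 35%.
Origin Ulland qualifies under the Casesta–Ulland agreement and 2106.73 is covered: preferential rate Free applies instead.
The additional-duty order on 2106.73 targets Fenistan, not Ulland; it does not apply.
Duty = €916,008.38 × 0% = €0.00.
Line 2 (3072.97, Galmark, 3,075 kg, €382,622.25):
Base rate for 3072.97 is 8% + €1.91/kg.
Duty = €382,622.25 × 8% + 3,075 × €1.91 = €36,483.03.
Line 3 (9627.79, Farova, 1,574 units, €158,171.26):
Base rate for 9627.79 is €3.08/unit.
The additional-duty order on 9627.79 targets Fenistan, not Farova; it does not apply.
Duty = 1,574 × €3.08 = €4,847.92.
Total = €0.00 + €36,483.03 + €4,847.92 = €41,330.95.

€41,330.95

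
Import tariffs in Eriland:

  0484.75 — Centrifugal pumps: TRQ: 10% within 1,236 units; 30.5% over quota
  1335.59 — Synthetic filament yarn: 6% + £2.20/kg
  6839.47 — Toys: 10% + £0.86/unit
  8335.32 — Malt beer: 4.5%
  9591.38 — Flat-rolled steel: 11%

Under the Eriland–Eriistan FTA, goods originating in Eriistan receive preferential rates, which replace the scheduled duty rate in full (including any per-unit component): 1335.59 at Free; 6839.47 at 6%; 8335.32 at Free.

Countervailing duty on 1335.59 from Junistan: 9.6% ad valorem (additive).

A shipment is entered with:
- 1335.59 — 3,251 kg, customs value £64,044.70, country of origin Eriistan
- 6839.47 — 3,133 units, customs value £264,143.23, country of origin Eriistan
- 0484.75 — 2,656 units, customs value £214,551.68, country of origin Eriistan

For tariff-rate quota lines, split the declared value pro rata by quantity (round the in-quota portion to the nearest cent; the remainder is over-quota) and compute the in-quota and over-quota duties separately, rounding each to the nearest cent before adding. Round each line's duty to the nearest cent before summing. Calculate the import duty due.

Line 1 (1335.59, Eriistan, 3,251 kg, £64,044.70):
Base rate for 1335.59 is 6% + £2.20/kg.
Origin Eriistan qualifies under the Eriland–Eriistan agreement and 1335.59 is covered: preferential rate Free applies instead.
The additional-duty order on 1335.59 targets Junistan, not Eriistan; it does not apply.
Duty = £64,044.70 × 0% = £0.00.
Line 2 (6839.47, Eriistan, 3,133 units, £264,143.23):
Base rate for 6839.47 is 10% + £0.86/unit.
Origin Eriistan qualifies under the Eriland–Eriistan agreement and 6839.47 is covered: preferential rate 6% applies instead.
Duty = £264,143.23 × 6% = £15,848.59.
Line 3 (0484.75, Eriistan, 2,656 units, £214,551.68):
Code 0484.75 is under a tariff-rate quota (threshold 1,236 units). In-quota: 1,236 units at 10%; over-quota: 1,420 units at 30.5%.
Pro-rata value split: in-quota = £214,551.68 × 1,236/2,656 = £99,844.08; over-quota = £214,551.68 − £99,844.08 = £114,707.60.
In-quota duty = £99,844.08 × 10% = £9,984.41. Over-quota duty = £114,707.60 × 30.5% = £34,985.82.
Line duty = £9,984.41 + £34,985.82 = £44,970.23.
Total = £0.00 + £15,848.59 + £44,970.23 = £60,818.82.

£60,818.82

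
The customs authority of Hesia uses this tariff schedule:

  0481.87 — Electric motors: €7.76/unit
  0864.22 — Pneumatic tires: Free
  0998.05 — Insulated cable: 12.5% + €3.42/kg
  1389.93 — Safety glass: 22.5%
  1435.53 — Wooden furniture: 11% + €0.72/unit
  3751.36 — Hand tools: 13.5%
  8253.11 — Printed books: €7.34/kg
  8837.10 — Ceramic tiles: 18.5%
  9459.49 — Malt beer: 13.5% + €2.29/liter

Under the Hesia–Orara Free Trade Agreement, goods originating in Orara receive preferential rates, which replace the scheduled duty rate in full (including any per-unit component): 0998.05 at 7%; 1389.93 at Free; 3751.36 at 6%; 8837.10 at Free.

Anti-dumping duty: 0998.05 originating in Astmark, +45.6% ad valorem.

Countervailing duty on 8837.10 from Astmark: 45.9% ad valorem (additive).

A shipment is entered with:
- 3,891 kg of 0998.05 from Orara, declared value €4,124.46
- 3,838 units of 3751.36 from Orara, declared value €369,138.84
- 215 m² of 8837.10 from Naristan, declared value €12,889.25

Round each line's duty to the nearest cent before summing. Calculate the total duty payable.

€24,821.55

Line 1 (0998.05, Orara, 3,891 kg, €4,124.46):
Base rate for 0998.05 is 12.5% + €3.42/kg.
Origin Orara qualifies under the Hesia–Orara agreement and 0998.05 is covered: preferential rate 7% applies instead.
The additional-duty order on 0998.05 targets Astmark, not Orara; it does not apply.
Duty = €4,124.46 × 7% = €288.71.
Line 2 (3751.36, Orara, 3,838 units, €369,138.84):
Base rate for 3751.36 is 13.5%.
Origin Orara qualifies under the Hesia–Orara agreement and 3751.36 is covered: preferential rate 6% applies instead.
Duty = €369,138.84 × 6% = €22,148.33.
Line 3 (8837.10, Naristan, 215 m², €12,889.25):
Base rate for 8837.10 is 18.5%.
8837.10 has an FTA preferential rate, but origin Naristan is not Orara; base rate stands.
The additional-duty order on 8837.10 targets Astmark, not Naristan; it does not apply.
Duty = €12,889.25 × 18.5% = €2,384.51.
Total = €288.71 + €22,148.33 + €2,384.51 = €24,821.55.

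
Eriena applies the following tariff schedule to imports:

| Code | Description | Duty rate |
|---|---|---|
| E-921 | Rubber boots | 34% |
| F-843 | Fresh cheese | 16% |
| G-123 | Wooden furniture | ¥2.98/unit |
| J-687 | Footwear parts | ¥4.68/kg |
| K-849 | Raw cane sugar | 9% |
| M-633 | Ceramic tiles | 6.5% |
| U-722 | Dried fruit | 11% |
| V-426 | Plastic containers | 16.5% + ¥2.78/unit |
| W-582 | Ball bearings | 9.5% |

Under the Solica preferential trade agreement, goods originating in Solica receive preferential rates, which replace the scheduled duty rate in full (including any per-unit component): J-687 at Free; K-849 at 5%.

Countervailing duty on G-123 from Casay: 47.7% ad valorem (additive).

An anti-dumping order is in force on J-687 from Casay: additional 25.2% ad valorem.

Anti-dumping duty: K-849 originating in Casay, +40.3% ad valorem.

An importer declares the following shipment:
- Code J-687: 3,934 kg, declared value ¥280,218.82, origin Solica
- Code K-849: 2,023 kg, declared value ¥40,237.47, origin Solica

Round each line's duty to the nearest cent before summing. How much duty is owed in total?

Line 1 (J-687, Solica, 3,934 kg, ¥280,218.82):
Base rate for J-687 is ¥4.68/kg.
Origin Solica qualifies under the Eriena–Solica agreement and J-687 is covered: preferential rate Free applies instead.
The additional-duty order on J-687 targets Casay, not Solica; it does not apply.
Duty = ¥280,218.82 × 0% = ¥0.00.
Line 2 (K-849, Solica, 2,023 kg, ¥40,237.47):
Base rate for K-849 is 9%.
Origin Solica qualifies under the Eriena–Solica agreement and K-849 is covered: preferential rate 5% applies instead.
The additional-duty order on K-849 targets Casay, not Solica; it does not apply.
Duty = ¥40,237.47 × 5% = ¥2,011.87.
Total = ¥0.00 + ¥2,011.87 = ¥2,011.87.

¥2,011.87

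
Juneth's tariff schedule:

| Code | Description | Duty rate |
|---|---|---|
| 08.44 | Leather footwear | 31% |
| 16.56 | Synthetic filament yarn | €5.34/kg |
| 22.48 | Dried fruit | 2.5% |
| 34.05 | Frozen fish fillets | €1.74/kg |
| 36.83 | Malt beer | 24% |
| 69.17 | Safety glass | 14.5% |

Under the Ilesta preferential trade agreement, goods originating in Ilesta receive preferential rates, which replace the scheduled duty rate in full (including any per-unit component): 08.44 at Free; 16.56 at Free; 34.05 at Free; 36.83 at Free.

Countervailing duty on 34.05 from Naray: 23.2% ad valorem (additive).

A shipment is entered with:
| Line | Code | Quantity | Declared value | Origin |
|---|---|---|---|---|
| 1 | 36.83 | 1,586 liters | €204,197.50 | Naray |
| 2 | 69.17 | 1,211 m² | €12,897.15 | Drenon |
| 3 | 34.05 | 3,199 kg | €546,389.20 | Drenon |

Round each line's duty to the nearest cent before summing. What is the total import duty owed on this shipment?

Line 1 (36.83, Naray, 1,586 liters, €204,197.50):
Base rate for 36.83 is 24%.
36.83 has an FTA preferential rate, but origin Naray is not Ilesta; base rate stands.
Duty = €204,197.50 × 24% = €49,007.40.
Line 2 (69.17, Drenon, 1,211 m², €12,897.15):
Base rate for 69.17 is 14.5%.
Duty = €12,897.15 × 14.5% = €1,870.09.
Line 3 (34.05, Drenon, 3,199 kg, €546,389.20):
Base rate for 34.05 is €1.74/kg.
34.05 has an FTA preferential rate, but origin Drenon is not Ilesta; base rate stands.
The additional-duty order on 34.05 targets Naray, not Drenon; it does not apply.
Duty = 3,199 × €1.74 = €5,566.26.
Total = €49,007.40 + €1,870.09 + €5,566.26 = €56,443.75.

€56,443.75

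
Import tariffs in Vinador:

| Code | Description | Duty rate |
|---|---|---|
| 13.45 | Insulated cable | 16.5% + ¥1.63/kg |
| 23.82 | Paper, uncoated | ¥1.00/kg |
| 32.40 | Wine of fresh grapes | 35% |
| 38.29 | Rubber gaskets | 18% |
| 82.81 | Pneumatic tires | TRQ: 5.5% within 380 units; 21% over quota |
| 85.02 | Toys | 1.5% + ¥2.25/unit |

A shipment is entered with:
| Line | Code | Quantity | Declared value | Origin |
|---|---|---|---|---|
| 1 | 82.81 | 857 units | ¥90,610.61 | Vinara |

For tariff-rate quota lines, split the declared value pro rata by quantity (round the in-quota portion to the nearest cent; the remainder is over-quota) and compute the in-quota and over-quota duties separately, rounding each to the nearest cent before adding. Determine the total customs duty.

Line 1 (82.81, Vinara, 857 units, ¥90,610.61):
Code 82.81 is under a tariff-rate quota (threshold 380 units). In-quota: 380 units at 5.5%; over-quota: 477 units at 21%.
Pro-rata value split: in-quota = ¥90,610.61 × 380/857 = ¥40,177.40; over-quota = ¥90,610.61 − ¥40,177.40 = ¥50,433.21.
In-quota duty = ¥40,177.40 × 5.5% = ¥2,209.76. Over-quota duty = ¥50,433.21 × 21% = ¥10,590.97.
Line duty = ¥2,209.76 + ¥10,590.97 = ¥12,800.73.

¥12,800.73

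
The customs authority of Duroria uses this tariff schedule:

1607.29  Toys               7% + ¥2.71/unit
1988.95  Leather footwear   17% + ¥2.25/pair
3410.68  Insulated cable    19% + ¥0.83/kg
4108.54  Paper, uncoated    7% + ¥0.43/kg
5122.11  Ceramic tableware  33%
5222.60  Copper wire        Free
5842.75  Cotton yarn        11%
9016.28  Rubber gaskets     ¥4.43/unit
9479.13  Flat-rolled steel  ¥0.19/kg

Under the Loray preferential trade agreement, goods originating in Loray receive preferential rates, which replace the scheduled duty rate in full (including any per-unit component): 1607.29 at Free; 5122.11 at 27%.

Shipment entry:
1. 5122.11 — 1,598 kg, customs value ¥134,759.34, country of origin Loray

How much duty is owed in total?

Line 1 (5122.11, Loray, 1,598 kg, ¥134,759.34):
Base rate for 5122.11 is 33%.
Origin Loray qualifies under the Duroria–Loray agreement and 5122.11 is covered: preferential rate 27% applies instead.
Duty = ¥134,759.34 × 27% = ¥36,385.02.

¥36,385.02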